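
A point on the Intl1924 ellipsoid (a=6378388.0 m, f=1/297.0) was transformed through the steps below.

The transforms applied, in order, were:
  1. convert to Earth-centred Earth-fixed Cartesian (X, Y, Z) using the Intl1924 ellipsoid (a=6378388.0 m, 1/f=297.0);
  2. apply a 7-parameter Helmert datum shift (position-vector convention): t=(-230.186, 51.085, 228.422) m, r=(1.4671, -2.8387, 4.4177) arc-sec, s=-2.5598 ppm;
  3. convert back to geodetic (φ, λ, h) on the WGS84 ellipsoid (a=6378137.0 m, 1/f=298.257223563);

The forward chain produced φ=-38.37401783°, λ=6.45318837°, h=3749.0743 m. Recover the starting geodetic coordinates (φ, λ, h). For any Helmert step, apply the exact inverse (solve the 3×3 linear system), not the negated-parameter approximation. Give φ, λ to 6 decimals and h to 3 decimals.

start: φ=-38.374018°, λ=6.453188°, h=3749.074 m
→ ECEF (a=6378137.000, f=1/298.257223563): X=4977960.7028, Y=563047.4880, Z=-3940402.7507
→ Helmert⁻¹: X=4978161.4535, Y=562863.1947, Z=-3940713.7749
→ geod (Bowring, a=6378388.000): φ=-38.37601400°, λ=6.45083600°, h=3866.4500 m

φ=-38.376014°, λ=6.450836°, h=3866.450 m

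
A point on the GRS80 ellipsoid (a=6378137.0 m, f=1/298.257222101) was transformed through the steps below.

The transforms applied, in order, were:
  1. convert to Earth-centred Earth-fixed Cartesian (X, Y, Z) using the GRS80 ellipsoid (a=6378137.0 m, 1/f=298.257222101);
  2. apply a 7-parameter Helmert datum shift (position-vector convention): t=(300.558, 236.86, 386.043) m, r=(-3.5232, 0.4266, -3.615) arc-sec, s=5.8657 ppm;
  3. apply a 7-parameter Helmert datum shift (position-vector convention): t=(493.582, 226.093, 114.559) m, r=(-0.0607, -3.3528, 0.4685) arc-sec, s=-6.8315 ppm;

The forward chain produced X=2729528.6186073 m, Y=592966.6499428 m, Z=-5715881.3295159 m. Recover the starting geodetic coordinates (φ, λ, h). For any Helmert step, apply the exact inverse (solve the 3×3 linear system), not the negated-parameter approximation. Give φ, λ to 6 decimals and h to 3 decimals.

start: X=2729528.6186, Y=592966.6499, Z=-5715881.3295 m
→ Helmert⁻¹: X=2728962.1125, Y=592740.0900, Z=-5716079.1220
→ Helmert⁻¹: X=2728646.9852, Y=592645.2187, Z=-5716415.8678
→ geod (Bowring, a=6378137.000): φ=-64.11757800°, λ=12.25396800°, h=1074.9490 m

φ=-64.117578°, λ=12.253968°, h=1074.949 m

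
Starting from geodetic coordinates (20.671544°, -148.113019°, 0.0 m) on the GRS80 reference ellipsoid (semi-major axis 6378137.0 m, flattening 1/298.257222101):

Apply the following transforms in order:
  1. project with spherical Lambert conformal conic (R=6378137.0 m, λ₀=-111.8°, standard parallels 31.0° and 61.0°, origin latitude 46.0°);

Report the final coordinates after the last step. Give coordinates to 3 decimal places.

E=-3869253.027 m, N=-1905210.751 m

start: φ=20.671544°, λ=-148.113019°, h=0.000 m
→ lcc (R=6378137.0, λ₀=-111.8°): E=-3869253.0267, N=-1905210.7512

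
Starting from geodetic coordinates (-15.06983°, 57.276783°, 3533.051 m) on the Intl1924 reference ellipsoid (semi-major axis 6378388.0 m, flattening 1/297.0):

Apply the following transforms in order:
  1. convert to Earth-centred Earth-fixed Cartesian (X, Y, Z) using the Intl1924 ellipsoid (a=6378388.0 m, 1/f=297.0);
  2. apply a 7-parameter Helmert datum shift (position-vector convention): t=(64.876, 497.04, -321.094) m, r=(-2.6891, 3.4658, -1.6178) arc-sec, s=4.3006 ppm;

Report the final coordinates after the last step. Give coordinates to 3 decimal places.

X=3332151.108 m, Y=5186063.642 m, Z=-1648952.107 m

start: φ=-15.069830°, λ=57.276783°, h=3533.051 m
→ ECEF (a=6378388.000, f=1/297.0): X=3332058.9295, Y=5185591.9275, Z=-1648500.3304
→ Helmert 7p (PV): X=3332151.1084, Y=5186063.6424, Z=-1648952.1071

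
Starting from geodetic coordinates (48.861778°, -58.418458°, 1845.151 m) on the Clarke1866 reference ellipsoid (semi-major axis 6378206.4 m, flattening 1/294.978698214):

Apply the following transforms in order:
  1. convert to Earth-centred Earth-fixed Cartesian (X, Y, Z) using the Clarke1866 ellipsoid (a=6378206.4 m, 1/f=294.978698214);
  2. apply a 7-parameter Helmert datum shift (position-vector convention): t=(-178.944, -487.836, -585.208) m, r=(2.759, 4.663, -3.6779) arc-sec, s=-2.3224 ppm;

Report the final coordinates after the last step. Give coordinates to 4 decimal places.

start: φ=48.861778°, λ=-58.418458°, h=1845.151 m
→ ECEF (a=6378206.400, f=1/294.978698214): X=2202401.7874, Y=-3582538.5254, Z=4781645.4334
→ Helmert 7p (PV): X=2202261.9463, Y=-3583121.2713, Z=4780951.4112

X=2202261.9463 m, Y=-3583121.2713 m, Z=4780951.4112 m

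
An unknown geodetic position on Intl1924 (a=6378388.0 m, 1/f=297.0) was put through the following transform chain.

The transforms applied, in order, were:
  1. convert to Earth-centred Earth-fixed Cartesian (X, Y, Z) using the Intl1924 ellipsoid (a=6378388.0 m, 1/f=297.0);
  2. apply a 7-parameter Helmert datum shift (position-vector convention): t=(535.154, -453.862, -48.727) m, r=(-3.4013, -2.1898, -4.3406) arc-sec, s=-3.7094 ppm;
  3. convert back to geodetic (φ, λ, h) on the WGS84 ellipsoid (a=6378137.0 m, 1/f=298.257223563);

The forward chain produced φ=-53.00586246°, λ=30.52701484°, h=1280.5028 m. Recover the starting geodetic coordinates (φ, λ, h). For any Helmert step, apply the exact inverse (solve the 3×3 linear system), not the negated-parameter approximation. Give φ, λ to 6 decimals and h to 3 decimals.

φ=-53.008085°, λ=30.539573°, h=933.801 m

start: φ=-53.005862°, λ=30.527015°, h=1280.503 m
→ ECEF (a=6378137.000, f=1/298.257223563): X=3313705.4182, Y=1954026.7665, Z=-5071958.8415
→ Helmert⁻¹: X=3313087.5751, Y=1954641.2345, Z=-5071931.8696
→ geod (Bowring, a=6378388.000): φ=-53.00808500°, λ=30.53957300°, h=933.8010 m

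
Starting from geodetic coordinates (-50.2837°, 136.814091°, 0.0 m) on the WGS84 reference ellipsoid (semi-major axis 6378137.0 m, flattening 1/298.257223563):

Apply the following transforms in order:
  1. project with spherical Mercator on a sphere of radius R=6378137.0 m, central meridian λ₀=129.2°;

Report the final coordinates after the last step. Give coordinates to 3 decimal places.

start: φ=-50.283700°, λ=136.814091°, h=0.000 m
→ merc (R=6378137.0, λ₀=129.2°): E=847596.7330, N=-6495553.4212

E=847596.733 m, N=-6495553.421 m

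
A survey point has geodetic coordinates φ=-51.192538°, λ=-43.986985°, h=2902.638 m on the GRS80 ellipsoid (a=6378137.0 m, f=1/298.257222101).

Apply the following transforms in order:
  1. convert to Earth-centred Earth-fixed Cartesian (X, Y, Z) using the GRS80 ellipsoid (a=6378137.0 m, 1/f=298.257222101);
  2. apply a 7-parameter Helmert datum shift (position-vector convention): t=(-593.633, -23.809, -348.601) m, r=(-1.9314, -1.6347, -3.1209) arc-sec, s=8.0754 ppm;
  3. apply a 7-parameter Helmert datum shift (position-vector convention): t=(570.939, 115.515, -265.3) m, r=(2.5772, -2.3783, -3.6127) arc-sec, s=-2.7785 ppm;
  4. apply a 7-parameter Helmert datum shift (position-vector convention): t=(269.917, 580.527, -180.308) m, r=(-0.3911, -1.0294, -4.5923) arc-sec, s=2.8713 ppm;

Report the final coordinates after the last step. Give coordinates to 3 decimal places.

start: φ=-51.192538°, λ=-43.986985°, h=2902.638 m
→ ECEF (a=6378137.000, f=1/298.257222101): X=2883156.8553, Y=-2782966.8154, Z=-4949258.4887
→ Helmert 7p (PV): X=2882583.6212, Y=-2783103.0658, Z=-4949598.1480
→ Helmert 7p (PV): X=2883154.8757, Y=-2782968.4627, Z=-4949851.2322
→ Helmert 7p (PV): X=2883395.8138, Y=-2782469.5029, Z=-4950026.0870

X=2883395.814 m, Y=-2782469.503 m, Z=-4950026.087 m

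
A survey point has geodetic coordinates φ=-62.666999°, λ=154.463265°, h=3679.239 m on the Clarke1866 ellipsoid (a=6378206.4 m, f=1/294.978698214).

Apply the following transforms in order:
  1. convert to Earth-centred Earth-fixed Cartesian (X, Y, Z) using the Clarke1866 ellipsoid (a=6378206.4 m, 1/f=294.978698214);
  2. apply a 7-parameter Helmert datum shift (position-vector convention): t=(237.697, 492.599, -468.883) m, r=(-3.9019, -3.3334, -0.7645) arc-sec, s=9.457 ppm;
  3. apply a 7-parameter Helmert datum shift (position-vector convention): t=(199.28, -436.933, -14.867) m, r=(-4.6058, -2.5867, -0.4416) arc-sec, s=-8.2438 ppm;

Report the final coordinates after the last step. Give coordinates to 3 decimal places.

start: φ=-62.666999°, λ=154.463265°, h=3679.239 m
→ ECEF (a=6378206.400, f=1/294.978698214): X=-2651135.8405, Y=1266614.0419, Z=-5646105.9726
→ Helmert 7p (PV): X=-2650827.2744, Y=1267021.6375, Z=-5646695.0564
→ Helmert 7p (PV): X=-2650532.6161, Y=1266453.8475, Z=-5646724.9078

X=-2650532.616 m, Y=1266453.848 m, Z=-5646724.908 m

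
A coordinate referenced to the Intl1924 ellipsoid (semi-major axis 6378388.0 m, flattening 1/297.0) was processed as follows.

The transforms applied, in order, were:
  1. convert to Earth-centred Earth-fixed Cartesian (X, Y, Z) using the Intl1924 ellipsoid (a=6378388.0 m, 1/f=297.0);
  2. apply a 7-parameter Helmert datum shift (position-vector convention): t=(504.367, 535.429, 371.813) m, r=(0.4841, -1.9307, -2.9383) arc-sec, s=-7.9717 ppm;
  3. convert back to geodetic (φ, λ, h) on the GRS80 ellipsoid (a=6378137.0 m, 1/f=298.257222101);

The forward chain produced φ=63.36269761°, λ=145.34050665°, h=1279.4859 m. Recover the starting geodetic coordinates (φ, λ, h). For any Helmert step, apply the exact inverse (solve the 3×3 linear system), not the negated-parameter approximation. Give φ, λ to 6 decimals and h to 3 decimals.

φ=63.361337°, λ=145.355029°, h=869.442 m

start: φ=63.362698°, λ=145.340507°, h=1279.486 m
→ ECEF (a=6378137.000, f=1/298.257222101): X=-2358925.5975, Y=1630931.4289, Z=5679361.5636
→ Helmert⁻¹: X=-2359418.8410, Y=1630388.7151, Z=5679053.2805
→ geod (Bowring, a=6378388.000): φ=63.36133700°, λ=145.35502900°, h=869.4420 m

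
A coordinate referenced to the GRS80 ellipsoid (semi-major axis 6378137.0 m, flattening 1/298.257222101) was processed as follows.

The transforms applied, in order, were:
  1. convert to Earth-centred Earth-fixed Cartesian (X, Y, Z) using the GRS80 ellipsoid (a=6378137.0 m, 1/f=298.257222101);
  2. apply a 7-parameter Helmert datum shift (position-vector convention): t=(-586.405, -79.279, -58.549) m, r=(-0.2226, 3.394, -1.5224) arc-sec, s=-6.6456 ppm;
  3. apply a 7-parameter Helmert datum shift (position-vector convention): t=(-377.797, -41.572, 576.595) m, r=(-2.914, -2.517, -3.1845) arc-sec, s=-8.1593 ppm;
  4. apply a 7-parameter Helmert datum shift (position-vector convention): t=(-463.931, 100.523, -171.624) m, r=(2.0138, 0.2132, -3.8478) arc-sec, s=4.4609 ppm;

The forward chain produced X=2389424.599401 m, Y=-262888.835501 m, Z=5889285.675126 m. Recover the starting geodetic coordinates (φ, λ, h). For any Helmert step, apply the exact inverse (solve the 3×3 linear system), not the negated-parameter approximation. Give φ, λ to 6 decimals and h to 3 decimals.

φ=67.917708°, λ=-6.272796°, h=1470.668 m

start: X=2389424.5994, Y=-262888.8355, Z=5889285.6751 m
→ Helmert⁻¹: X=2389876.6860, Y=-262886.1034, Z=5889436.0638
→ Helmert⁻¹: X=2390349.9053, Y=-262892.9666, Z=5888874.6353
→ Helmert⁻¹: X=2390857.2381, Y=-262804.1431, Z=5889011.3770
→ geod (Bowring, a=6378137.000): φ=67.91770800°, λ=-6.27279600°, h=1470.6680 m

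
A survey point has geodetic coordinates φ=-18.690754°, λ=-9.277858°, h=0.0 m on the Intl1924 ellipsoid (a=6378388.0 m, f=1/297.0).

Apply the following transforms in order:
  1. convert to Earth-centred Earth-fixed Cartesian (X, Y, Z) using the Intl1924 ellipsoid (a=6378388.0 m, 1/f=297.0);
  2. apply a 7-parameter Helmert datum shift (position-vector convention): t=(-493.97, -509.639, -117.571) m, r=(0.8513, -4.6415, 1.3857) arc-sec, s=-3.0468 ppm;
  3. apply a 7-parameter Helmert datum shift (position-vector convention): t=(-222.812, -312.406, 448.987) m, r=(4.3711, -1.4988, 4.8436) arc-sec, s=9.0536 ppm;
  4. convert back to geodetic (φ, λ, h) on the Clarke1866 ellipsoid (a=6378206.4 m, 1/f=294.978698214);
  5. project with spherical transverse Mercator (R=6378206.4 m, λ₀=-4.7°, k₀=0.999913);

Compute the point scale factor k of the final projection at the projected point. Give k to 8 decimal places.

1.00279130

start: φ=-18.690754°, λ=-9.277858°, h=0.000 m
→ ECEF (a=6378388.000, f=1/297.0): X=5965023.0946, Y=-974443.1381, Z=-2030978.9928
→ Helmert 7p (PV): X=5964563.1990, Y=-974901.3526, Z=-2030960.1692
→ Helmert 7p (PV): X=5964432.0389, Y=-975039.4814, Z=-2030506.8885
→ geod (Bowring, a=6378206.400): φ=-18.68892554°, λ=-9.28434101°, h=-416.1338 m
→ into tm (λ₀=-4.7°): φ=-18.68892554°, λ−λ₀=-4.58434101°
scale k = 1.00279130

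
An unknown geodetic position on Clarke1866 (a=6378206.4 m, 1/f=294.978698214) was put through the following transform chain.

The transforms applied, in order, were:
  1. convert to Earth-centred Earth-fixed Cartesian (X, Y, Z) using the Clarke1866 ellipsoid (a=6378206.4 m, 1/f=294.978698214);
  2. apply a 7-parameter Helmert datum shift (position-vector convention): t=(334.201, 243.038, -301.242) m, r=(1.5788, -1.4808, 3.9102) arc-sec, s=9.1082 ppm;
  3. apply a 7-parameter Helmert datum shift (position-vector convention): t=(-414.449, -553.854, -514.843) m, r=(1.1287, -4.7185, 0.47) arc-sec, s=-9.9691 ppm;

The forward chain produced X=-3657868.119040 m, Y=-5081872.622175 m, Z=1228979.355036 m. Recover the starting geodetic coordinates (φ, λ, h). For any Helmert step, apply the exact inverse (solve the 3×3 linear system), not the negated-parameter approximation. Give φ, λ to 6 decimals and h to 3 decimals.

φ=11.187851°, λ=-125.747960°, h=3365.002 m

start: X=-3657868.1190, Y=-5081872.6222, Z=1228979.3550 m
→ Helmert⁻¹: X=-3657473.5818, Y=-5081354.3623, Z=1229617.9289
→ Helmert⁻¹: X=-3657861.9673, Y=-5081472.3592, Z=1229973.1237
→ geod (Bowring, a=6378206.400): φ=11.18785100°, λ=-125.74796000°, h=3365.0020 m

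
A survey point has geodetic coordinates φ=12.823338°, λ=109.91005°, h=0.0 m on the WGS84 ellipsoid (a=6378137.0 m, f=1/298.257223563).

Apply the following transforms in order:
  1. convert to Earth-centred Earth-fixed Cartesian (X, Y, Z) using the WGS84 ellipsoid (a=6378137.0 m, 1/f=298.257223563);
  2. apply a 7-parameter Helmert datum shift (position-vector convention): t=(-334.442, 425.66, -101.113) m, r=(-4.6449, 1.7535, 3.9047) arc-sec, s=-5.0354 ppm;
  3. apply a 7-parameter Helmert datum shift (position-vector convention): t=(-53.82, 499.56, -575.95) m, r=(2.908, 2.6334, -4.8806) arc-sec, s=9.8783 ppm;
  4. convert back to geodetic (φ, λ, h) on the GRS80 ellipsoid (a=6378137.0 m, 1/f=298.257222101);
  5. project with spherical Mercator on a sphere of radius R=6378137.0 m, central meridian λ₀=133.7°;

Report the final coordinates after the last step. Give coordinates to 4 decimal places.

start: φ=12.823338°, λ=109.910050°, h=0.000 m
→ ECEF (a=6378137.000, f=1/298.257223563): X=-2118215.8472, Y=5848301.3227, Z=1406355.3036
→ Helmert 7p (PV): X=-2118638.3783, Y=5848689.1052, Z=1406133.4185
→ Helmert 7p (PV): X=-2118556.7825, Y=5849276.7472, Z=1405680.8656
→ geod (Bowring, a=6378137.000): φ=12.81532186°, λ=109.90994300°, h=857.8293 m
→ merc (R=6378137.0, λ₀=133.7°): E=-2648297.0316, N=1438641.0388

E=-2648297.0316 m, N=1438641.0388 m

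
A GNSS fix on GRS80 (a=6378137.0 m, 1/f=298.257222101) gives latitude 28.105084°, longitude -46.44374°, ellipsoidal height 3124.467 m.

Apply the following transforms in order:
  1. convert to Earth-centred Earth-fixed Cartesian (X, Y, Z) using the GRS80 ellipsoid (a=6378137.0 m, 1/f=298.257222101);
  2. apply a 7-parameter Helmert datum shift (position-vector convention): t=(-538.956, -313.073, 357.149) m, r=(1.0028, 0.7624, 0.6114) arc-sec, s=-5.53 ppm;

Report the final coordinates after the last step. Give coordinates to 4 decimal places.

start: φ=28.105084°, λ=-46.443740°, h=3124.467 m
→ ECEF (a=6378137.000, f=1/298.257222101): X=3881511.1514, Y=-4082223.9625, Z=2988254.4770
→ Helmert 7p (PV): X=3880973.8760, Y=-4082517.4834, Z=2988560.9076

X=3880973.8760 m, Y=-4082517.4834 m, Z=2988560.9076 m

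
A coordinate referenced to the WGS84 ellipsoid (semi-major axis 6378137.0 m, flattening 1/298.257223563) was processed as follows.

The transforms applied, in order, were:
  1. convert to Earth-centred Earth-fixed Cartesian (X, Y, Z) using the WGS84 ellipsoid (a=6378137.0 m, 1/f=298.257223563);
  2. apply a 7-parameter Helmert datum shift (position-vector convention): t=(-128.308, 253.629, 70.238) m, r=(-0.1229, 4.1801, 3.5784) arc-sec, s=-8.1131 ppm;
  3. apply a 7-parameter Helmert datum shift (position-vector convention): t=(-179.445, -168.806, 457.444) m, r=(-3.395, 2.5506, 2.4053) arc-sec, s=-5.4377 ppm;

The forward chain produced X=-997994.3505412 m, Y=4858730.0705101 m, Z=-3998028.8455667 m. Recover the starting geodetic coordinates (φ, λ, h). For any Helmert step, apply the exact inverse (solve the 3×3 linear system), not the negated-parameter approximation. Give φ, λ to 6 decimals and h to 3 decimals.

start: X=-997994.3505, Y=4858730.0705, Z=-3998028.8456 m
→ Helmert⁻¹: X=-997714.2261, Y=4859002.7445, Z=-3998440.3933
→ Helmert⁻¹: X=-997428.6847, Y=4858808.2218, Z=-3998560.3904
→ geod (Bowring, a=6378137.000): φ=-39.06182100°, λ=101.60066300°, h=1447.3330 m

φ=-39.061821°, λ=101.600663°, h=1447.333 m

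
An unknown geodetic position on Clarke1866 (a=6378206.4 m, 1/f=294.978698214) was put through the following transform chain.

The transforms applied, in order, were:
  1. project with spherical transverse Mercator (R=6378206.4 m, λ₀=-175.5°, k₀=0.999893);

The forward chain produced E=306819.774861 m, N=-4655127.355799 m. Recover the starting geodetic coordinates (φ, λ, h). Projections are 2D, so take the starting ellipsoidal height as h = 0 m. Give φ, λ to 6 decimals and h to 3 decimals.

φ=-41.762495°, λ=-171.804847°, h=0.000 m

start: E=306819.7749, N=-4655127.3558 m
→ tm⁻¹: φ=-41.76249500°, λ=-171.80484700°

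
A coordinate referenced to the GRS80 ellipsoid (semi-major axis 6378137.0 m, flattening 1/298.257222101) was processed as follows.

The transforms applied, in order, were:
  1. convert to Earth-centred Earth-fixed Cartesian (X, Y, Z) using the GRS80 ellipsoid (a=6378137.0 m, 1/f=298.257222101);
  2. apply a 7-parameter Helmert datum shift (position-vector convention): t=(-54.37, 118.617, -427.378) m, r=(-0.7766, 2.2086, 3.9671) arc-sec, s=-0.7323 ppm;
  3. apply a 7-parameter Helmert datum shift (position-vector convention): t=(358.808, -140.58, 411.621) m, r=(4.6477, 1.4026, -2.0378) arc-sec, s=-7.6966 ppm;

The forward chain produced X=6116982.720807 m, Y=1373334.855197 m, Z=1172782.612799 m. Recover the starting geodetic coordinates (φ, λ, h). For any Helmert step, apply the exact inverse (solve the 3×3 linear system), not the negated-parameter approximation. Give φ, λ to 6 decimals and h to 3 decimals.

start: X=6116982.7208, Y=1373334.8552, Z=1172782.6128 m
→ Helmert⁻¹: X=6116649.4479, Y=1373572.8531, Z=1172390.6580
→ Helmert⁻¹: X=6116722.1517, Y=1373333.1827, Z=1172889.5610
→ geod (Bowring, a=6378137.000): φ=10.66694300°, λ=12.65426400°, h=363.9700 m

φ=10.666943°, λ=12.654264°, h=363.970 m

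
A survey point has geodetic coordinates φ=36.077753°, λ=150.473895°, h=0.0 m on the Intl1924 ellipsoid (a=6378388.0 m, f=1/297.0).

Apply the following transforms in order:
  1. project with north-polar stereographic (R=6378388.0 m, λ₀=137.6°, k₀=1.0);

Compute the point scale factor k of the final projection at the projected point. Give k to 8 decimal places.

1.25874625

start: φ=36.077753°, λ=150.473895°, h=0.000 m
→ into stereo (λ₀=137.6°): φ=36.07775300°, λ−λ₀=12.87389500°
scale k = 1.25874625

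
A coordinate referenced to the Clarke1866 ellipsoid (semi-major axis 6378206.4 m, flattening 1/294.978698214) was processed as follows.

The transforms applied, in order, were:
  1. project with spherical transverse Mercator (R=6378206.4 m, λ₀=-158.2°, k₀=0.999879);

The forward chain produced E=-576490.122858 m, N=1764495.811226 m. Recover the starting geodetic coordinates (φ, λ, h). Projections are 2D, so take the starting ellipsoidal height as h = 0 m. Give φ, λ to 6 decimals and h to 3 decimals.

start: E=-576490.1229, N=1764495.8112 m
→ tm⁻¹: φ=15.78624500°, λ=-163.57554100°

φ=15.786245°, λ=-163.575541°, h=0.000 m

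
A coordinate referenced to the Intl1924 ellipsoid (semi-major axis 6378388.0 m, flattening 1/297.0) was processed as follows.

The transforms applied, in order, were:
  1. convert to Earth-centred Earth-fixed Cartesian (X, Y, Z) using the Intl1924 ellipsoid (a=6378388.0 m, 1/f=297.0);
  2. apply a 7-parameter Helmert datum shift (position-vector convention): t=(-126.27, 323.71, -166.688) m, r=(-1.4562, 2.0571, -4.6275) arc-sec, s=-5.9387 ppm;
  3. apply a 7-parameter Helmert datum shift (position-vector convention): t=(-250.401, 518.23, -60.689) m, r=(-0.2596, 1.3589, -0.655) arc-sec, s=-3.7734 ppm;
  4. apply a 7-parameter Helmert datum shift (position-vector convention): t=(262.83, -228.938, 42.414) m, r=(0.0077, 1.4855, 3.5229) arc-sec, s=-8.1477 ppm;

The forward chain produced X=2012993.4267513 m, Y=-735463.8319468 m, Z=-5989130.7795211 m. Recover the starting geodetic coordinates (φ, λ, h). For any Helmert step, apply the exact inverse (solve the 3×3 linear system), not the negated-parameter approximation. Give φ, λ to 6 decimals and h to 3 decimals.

φ=-70.428748°, λ=-20.081501°, h=1739.215 m

start: X=2012993.4268, Y=-735463.8319, Z=-5989130.7795 m
→ Helmert⁻¹: X=2012777.5716, Y=-735275.4853, Z=-5989207.4686
→ Helmert⁻¹: X=2013077.3624, Y=-735782.5613, Z=-5989157.0428
→ Helmert⁻¹: X=2013291.8298, Y=-736023.1936, Z=-5989011.0392
→ geod (Bowring, a=6378388.000): φ=-70.42874800°, λ=-20.08150100°, h=1739.2150 m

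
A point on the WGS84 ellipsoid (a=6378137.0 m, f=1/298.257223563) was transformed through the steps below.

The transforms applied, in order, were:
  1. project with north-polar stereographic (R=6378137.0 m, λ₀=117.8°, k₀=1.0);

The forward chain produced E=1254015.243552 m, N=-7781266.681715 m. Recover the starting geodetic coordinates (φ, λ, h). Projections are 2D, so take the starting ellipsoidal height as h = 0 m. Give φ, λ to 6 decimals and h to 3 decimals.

start: E=1254015.2436, N=-7781266.6817 m
→ stereo⁻¹: φ=26.57899200°, λ=126.95497100°

φ=26.578992°, λ=126.954971°, h=0.000 m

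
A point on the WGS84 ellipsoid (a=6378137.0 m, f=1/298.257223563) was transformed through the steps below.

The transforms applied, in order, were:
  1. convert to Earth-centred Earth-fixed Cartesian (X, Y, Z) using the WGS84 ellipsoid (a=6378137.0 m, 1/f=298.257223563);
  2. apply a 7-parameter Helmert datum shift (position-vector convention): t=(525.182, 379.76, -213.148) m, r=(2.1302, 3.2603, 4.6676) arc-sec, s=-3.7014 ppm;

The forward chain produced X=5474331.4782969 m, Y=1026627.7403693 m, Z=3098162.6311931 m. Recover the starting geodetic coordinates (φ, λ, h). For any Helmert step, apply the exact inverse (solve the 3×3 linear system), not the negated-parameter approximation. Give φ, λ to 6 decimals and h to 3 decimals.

start: X=5474331.4783, Y=1026627.7404, Z=3098162.6312 m
→ Helmert⁻¹: X=5473800.8028, Y=1026159.9108, Z=3098463.1709
→ geod (Bowring, a=6378137.000): φ=29.25366500°, λ=10.61785800°, h=3.4610 m

φ=29.253665°, λ=10.617858°, h=3.461 m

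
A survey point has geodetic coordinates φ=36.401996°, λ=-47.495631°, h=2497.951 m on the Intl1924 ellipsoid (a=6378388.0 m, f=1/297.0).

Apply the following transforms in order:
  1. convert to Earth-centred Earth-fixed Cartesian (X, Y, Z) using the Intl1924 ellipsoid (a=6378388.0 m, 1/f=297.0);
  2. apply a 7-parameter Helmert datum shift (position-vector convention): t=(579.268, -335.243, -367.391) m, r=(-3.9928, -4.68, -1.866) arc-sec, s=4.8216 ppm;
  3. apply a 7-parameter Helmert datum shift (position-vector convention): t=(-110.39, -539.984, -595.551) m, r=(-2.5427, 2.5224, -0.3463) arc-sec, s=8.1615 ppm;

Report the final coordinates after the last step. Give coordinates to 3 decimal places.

start: φ=36.401996°, λ=-47.495631°, h=2497.951 m
→ ECEF (a=6378388.000, f=1/297.0): X=3474100.7938, Y=-3790735.3678, Z=3765728.9969
→ Helmert 7p (PV): X=3474577.0769, Y=-3791047.4213, Z=3765531.9680
→ Helmert 7p (PV): X=3474534.7286, Y=-3791577.7600, Z=3764971.3926

X=3474534.729 m, Y=-3791577.760 m, Z=3764971.393 m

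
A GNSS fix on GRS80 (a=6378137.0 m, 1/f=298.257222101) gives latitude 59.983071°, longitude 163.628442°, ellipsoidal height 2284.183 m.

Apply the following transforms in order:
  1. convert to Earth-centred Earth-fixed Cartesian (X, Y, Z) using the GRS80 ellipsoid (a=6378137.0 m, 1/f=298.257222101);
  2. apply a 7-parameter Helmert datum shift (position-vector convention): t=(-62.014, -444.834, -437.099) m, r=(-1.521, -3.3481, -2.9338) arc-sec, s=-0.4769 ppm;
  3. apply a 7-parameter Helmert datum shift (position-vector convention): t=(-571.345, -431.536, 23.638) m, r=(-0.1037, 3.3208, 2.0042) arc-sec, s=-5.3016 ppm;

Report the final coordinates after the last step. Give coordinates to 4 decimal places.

start: φ=59.983071°, λ=163.628442°, h=2284.183 m
→ ECEF (a=6378137.000, f=1/298.257222101): X=-3070138.2147, Y=901935.0053, Z=5501511.6674
→ Helmert 7p (PV): X=-3070275.2367, Y=901573.9773, Z=5501015.4593
→ Helmert 7p (PV): X=-3070750.5003, Y=901110.5946, Z=5501058.9100

X=-3070750.5003 m, Y=901110.5946 m, Z=5501058.9100 m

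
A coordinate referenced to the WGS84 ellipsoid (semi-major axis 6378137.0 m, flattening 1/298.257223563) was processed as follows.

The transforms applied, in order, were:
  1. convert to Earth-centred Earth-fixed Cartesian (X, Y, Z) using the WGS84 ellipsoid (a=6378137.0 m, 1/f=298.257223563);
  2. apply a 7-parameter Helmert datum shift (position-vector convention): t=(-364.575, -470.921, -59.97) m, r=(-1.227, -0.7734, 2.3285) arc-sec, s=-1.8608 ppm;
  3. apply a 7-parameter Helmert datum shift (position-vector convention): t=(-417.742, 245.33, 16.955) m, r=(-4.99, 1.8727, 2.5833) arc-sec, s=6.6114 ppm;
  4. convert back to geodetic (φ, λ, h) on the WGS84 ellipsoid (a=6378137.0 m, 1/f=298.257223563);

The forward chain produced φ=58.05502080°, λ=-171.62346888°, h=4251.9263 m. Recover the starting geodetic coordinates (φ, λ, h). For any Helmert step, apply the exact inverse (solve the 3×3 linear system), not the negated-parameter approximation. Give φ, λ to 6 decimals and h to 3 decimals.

φ=58.060817°, λ=-171.624031°, h=3831.124 m

start: φ=58.055021°, λ=-171.623469°, h=4251.926 m
→ ECEF (a=6378137.000, f=1/298.257223563): X=-3349002.5363, Y=-493136.0582, Z=5392590.6334
→ Helmert⁻¹: X=-3348617.7949, Y=-493466.6439, Z=5392495.6856
→ Helmert⁻¹: X=-3348244.7959, Y=-492990.9209, Z=5392575.3119
→ geod (Bowring, a=6378137.000): φ=58.06081700°, λ=-171.62403100°, h=3831.1240 m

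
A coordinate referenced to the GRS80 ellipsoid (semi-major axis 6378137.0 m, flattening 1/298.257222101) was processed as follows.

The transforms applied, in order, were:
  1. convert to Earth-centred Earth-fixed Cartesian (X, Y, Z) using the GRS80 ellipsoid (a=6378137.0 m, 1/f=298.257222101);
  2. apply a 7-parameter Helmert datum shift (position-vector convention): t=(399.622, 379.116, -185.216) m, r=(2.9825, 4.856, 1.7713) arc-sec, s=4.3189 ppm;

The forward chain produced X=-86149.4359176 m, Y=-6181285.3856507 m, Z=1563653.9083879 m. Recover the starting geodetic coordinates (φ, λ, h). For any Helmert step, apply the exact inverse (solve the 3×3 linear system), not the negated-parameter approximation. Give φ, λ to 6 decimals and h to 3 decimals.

start: X=-86149.4359, Y=-6181285.3857, Z=1563653.9084 m
→ Helmert⁻¹: X=-86638.5874, Y=-6181614.4462, Z=1563919.7141
→ geod (Bowring, a=6378137.000): φ=14.28808600°, λ=-90.80297800°, h=122.3020 m

φ=14.288086°, λ=-90.802978°, h=122.302 m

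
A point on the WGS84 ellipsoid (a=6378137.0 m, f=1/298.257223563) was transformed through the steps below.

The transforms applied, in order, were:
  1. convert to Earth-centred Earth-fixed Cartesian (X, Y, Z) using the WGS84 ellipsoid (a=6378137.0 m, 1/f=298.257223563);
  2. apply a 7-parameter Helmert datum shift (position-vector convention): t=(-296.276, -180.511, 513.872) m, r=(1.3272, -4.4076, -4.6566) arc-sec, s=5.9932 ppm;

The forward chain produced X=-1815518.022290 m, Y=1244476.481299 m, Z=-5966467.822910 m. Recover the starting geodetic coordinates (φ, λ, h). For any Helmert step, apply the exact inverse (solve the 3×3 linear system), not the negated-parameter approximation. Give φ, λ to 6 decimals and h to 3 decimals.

start: X=-1815518.0223, Y=1244476.4813, Z=-5966467.8229 m
→ Helmert⁻¹: X=-1815366.4695, Y=1244570.1557, Z=-5966915.1500
→ geod (Bowring, a=6378137.000): φ=-69.87704700°, λ=145.56643300°, h=618.1200 m

φ=-69.877047°, λ=145.566433°, h=618.120 m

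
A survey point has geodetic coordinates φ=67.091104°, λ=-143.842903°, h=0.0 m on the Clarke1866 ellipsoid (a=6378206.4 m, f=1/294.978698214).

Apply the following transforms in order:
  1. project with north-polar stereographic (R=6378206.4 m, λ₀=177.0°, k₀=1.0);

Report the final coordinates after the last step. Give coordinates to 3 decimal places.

E=1632144.776 m, N=-2004269.516 m

start: φ=67.091104°, λ=-143.842903°, h=0.000 m
→ stereo (R=6378206.4, λ₀=177.0°): E=1632144.7761, N=-2004269.5163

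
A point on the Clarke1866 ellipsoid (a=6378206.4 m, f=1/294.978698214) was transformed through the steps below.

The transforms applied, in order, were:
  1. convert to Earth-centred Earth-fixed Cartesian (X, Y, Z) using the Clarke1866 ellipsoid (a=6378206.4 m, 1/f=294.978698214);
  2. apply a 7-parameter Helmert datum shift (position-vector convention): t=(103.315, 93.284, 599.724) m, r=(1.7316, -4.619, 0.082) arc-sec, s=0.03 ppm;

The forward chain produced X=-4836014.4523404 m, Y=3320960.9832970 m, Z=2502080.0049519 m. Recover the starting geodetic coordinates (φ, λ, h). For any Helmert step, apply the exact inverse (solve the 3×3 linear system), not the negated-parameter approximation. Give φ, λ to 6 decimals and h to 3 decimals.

φ=23.234784°, λ=145.522872°, h=2720.318 m

start: X=-4836014.4523, Y=3320960.9833, Z=2502080.0050 m
→ Helmert⁻¹: X=-4836060.2832, Y=3320890.5229, Z=2501560.6234
→ geod (Bowring, a=6378206.400): φ=23.23478400°, λ=145.52287200°, h=2720.3180 m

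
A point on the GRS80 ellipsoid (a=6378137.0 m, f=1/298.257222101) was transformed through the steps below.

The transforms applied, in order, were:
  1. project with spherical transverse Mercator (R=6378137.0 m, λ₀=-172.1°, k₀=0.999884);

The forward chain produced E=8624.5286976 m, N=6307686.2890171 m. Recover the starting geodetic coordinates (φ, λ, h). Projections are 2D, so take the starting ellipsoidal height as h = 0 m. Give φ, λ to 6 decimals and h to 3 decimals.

start: E=8624.5287, N=6307686.2890 m
→ tm⁻¹: φ=56.66940400°, λ=-171.95898300°

φ=56.669404°, λ=-171.958983°, h=0.000 m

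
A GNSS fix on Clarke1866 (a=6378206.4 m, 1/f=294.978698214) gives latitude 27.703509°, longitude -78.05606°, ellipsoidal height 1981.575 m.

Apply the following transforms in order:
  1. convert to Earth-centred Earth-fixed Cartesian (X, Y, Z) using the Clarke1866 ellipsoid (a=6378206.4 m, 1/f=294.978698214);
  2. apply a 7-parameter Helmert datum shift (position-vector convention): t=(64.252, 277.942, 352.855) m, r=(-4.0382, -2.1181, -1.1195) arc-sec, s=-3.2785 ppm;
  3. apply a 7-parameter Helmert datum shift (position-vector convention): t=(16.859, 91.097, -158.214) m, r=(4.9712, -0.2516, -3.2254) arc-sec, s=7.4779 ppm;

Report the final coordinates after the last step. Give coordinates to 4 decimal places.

start: φ=27.703509°, λ=-78.056060°, h=1981.575 m
→ ECEF (a=6378206.400, f=1/294.978698214): X=1169899.7784, Y=-5530548.3899, Z=2948211.7193
→ Helmert 7p (PV): X=1169899.9034, Y=-5530200.9464, Z=2948675.1974
→ Helmert 7p (PV): X=1169835.4366, Y=-5530240.5645, Z=2948407.1756

X=1169835.4366 m, Y=-5530240.5645 m, Z=2948407.1756 m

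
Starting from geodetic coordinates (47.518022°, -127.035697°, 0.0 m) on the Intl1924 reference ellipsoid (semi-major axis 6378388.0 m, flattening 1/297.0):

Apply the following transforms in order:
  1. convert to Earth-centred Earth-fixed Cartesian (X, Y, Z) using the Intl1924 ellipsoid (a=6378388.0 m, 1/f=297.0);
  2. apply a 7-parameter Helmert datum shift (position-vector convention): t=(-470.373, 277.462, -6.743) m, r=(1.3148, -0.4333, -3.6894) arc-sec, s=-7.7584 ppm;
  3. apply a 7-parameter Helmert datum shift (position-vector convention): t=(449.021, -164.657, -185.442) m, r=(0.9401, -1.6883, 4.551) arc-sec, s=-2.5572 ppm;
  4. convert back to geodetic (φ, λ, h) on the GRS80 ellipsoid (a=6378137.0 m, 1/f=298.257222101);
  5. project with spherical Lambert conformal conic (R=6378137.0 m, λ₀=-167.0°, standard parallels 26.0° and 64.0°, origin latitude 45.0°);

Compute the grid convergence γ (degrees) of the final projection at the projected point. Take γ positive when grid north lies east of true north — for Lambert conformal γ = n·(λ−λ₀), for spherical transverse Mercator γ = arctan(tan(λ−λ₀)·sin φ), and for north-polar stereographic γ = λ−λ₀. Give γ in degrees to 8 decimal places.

start: φ=47.518022°, λ=-127.035697°, h=0.000 m
→ ECEF (a=6378388.000, f=1/297.0): X=-2599336.1702, Y=-3444967.8774, Z=4680938.2247
→ Helmert 7p (PV): X=-2599857.8284, Y=-3444647.0323, Z=4680867.7455
→ Helmert 7p (PV): X=-2599364.4703, Y=-3444881.5776, Z=4680633.3538
→ geod (Bowring, a=6378137.000): φ=47.51569510°, λ=-127.03668704°, h=-58.4652 m
→ into lcc (λ₀=-167.0°): φ=47.51569510°, λ−λ₀=39.96331296°
convergence γ = 28.81721860°

28.81721860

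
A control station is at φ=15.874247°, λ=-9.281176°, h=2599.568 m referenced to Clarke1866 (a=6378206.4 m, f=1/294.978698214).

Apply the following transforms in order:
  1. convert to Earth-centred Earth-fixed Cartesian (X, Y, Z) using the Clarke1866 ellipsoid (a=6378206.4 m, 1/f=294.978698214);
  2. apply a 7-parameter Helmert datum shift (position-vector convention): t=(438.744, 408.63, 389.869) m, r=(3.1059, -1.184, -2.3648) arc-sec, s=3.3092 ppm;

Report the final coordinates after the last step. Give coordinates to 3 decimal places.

start: φ=15.874247°, λ=-9.281176°, h=2599.568 m
→ ECEF (a=6378206.400, f=1/294.978698214): X=6058656.3277, Y=-990099.2389, Z=1733952.4025
→ Helmert 7p (PV): X=6059093.8163, Y=-989789.4569, Z=1734367.8786

X=6059093.816 m, Y=-989789.457 m, Z=1734367.879 m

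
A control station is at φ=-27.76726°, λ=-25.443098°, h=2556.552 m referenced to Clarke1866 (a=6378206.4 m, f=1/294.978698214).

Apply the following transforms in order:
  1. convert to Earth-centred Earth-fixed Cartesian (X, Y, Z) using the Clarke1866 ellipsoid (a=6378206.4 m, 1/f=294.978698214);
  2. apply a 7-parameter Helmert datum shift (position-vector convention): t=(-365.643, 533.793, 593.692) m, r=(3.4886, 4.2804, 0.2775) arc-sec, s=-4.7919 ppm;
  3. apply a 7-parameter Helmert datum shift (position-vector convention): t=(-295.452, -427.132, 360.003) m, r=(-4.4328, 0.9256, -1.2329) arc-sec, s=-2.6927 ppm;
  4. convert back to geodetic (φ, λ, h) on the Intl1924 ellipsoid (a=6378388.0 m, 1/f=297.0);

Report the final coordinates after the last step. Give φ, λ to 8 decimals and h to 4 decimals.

φ=-27.76245962°, λ=-25.44571573°, h=1282.8239 m

start: φ=-27.767260°, λ=-25.443098°, h=2556.552 m
→ ECEF (a=6378206.400, f=1/294.978698214): X=5102156.6202, Y=-2427386.9322, Z=-2954734.1975
→ Helmert 7p (PV): X=5101708.4777, Y=-2426784.6694, Z=-2954273.2806
→ Helmert 7p (PV): X=5101371.5257, Y=-2427299.2505, Z=-2953876.0627
→ geod (Bowring, a=6378388.000): φ=-27.76245962°, λ=-25.44571573°, h=1282.8239 m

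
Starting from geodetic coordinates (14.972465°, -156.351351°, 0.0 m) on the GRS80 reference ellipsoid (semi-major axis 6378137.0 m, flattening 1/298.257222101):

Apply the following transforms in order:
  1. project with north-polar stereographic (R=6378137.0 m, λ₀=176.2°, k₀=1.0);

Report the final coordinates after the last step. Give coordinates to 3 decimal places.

E=4514165.136 m, N=-8690638.744 m

start: φ=14.972465°, λ=-156.351351°, h=0.000 m
→ stereo (R=6378137.0, λ₀=176.2°): E=4514165.1357, N=-8690638.7437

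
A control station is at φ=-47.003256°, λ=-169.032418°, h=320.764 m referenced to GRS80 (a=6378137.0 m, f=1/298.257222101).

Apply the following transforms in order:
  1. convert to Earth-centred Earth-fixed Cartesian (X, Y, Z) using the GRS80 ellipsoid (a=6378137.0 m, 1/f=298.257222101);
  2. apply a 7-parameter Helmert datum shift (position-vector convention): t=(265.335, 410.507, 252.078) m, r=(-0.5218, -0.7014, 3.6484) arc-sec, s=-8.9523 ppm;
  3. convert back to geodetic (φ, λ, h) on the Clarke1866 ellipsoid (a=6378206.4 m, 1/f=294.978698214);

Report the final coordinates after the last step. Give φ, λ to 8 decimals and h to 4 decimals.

φ=-47.00623794°, λ=-169.03584896°, h=-93.7631 m

start: φ=-47.003256°, λ=-169.032418°, h=320.764 m
→ ECEF (a=6378137.000, f=1/298.257222101): X=-4278049.3336, Y=-829056.8477, Z=-4642246.2501
→ Helmert 7p (PV): X=-4277715.2503, Y=-828726.3316, Z=-4641965.0633
→ geod (Bowring, a=6378206.400): φ=-47.00623794°, λ=-169.03584896°, h=-93.7631 m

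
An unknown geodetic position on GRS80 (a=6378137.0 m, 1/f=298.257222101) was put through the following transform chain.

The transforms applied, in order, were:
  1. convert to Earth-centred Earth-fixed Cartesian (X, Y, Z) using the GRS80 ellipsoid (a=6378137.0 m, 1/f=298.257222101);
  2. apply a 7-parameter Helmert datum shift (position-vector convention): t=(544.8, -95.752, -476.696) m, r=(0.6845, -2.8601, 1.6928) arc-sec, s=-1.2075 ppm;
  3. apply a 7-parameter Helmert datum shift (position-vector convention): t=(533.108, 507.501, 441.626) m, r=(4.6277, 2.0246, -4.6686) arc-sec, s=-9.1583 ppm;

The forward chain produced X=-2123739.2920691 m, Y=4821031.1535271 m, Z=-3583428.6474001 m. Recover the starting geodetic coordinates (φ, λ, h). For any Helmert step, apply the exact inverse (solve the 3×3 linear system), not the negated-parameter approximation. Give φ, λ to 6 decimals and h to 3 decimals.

φ=-34.404059°, λ=113.788148°, h=53.743 m

start: X=-2123739.2921, Y=4821031.1535, Z=-3583428.6474 m
→ Helmert⁻¹: X=-2124365.7816, Y=4820439.3075, Z=-3584032.0977
→ Helmert⁻¹: X=-2124923.2756, Y=4820546.4272, Z=-3583546.2615
→ geod (Bowring, a=6378137.000): φ=-34.40405900°, λ=113.78814800°, h=53.7430 m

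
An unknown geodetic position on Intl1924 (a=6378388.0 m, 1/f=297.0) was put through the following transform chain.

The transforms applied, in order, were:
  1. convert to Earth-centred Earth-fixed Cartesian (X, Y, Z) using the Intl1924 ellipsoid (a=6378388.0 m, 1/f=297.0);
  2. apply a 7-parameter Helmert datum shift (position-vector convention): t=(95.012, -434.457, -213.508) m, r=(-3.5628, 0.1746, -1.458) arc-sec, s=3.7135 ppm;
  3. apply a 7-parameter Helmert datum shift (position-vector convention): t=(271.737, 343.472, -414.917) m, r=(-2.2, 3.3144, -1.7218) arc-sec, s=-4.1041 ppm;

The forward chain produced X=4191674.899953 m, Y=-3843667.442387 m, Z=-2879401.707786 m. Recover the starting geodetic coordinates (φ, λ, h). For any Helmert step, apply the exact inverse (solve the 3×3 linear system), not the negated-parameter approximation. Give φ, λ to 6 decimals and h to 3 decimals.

φ=-27.005711°, λ=-42.520102°, h=-18.057 m

start: X=4191674.9000, Y=-3843667.4424, Z=-2879401.7078 m
→ Helmert⁻¹: X=4191498.7138, Y=-3843960.9952, Z=-2878972.2540
→ Helmert⁻¹: X=4191417.7415, Y=-3843432.9124, Z=-2878810.8952
→ geod (Bowring, a=6378388.000): φ=-27.00571100°, λ=-42.52010200°, h=-18.0570 m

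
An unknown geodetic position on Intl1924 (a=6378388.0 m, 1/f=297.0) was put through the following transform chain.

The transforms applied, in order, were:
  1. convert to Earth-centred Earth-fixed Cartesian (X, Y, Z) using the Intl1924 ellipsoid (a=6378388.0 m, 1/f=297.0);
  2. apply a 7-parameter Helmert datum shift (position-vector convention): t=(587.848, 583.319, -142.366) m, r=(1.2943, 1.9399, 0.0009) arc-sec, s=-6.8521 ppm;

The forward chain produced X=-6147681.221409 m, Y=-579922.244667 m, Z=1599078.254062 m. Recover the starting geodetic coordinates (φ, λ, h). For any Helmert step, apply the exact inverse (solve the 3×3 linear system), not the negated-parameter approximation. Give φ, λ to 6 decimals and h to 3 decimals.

φ=14.611776°, λ=-174.606359°, h=2330.290 m

start: X=-6147681.2214, Y=-579922.2447, Z=1599078.2541 m
→ Helmert⁻¹: X=-6148326.2409, Y=-580499.4798, Z=1599177.3964
→ geod (Bowring, a=6378388.000): φ=14.61177600°, λ=-174.60635900°, h=2330.2900 m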